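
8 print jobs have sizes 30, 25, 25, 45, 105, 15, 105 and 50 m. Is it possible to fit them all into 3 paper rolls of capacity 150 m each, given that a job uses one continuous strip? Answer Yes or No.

Yes

A valid assignment using 3 paper rolls:
  roll 1: 105 + 45 = 150
  roll 2: 105 + 30 + 15 = 150
  roll 3: 50 + 25 + 25 = 100
Every load is within 150 m, so 3 paper rolls suffice.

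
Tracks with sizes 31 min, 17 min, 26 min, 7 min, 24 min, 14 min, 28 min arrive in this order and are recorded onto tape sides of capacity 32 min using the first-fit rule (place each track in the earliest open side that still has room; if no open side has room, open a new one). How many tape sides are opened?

  31 → side 1 (new)  [load 31/32]
  17 → side 2 (new)  [load 17/32]
  26 → side 3 (new)  [load 26/32]
  7 → side 2  [load 24/32]
  24 → side 4 (new)  [load 24/32]
  14 → side 5 (new)  [load 14/32]
  28 → side 6 (new)  [load 28/32]
6 tape sides opened.

6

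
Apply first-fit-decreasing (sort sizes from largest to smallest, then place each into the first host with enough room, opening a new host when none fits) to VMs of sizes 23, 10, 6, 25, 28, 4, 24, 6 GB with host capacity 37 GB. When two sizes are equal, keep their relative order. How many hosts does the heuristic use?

4

Sorted descending: 28, 25, 24, 23, 10, 6, 6, 4.
  28 → host 1 (new)  [load 28/37]
  25 → host 2 (new)  [load 25/37]
  24 → host 3 (new)  [load 24/37]
  23 → host 4 (new)  [load 23/37]
  10 → host 2  [load 35/37]
  6 → host 1  [load 34/37]
  6 → host 3  [load 30/37]
  4 → host 3  [load 34/37]
4 hosts opened.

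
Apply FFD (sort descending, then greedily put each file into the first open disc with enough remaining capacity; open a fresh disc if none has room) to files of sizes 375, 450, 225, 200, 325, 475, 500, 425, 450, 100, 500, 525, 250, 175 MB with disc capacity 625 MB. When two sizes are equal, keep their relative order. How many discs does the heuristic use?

9

Sorted descending: 525, 500, 500, 475, 450, 450, 425, 375, 325, 250, 225, 200, 175, 100.
  525 → disc 1 (new)  [load 525/625]
  500 → disc 2 (new)  [load 500/625]
  500 → disc 3 (new)  [load 500/625]
  475 → disc 4 (new)  [load 475/625]
  450 → disc 5 (new)  [load 450/625]
  450 → disc 6 (new)  [load 450/625]
  425 → disc 7 (new)  [load 425/625]
  375 → disc 8 (new)  [load 375/625]
  325 → disc 9 (new)  [load 325/625]
  250 → disc 8  [load 625/625]
  225 → disc 9  [load 550/625]
  200 → disc 7  [load 625/625]
  175 → disc 5  [load 625/625]
  100 → disc 1  [load 625/625]
9 discs opened.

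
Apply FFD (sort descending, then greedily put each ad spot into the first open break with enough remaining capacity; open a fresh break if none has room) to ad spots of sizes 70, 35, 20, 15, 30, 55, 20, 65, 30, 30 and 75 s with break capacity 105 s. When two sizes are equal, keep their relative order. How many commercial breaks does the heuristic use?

Sorted descending: 75, 70, 65, 55, 35, 30, 30, 30, 20, 20, 15.
  75 → break 1 (new)  [load 75/105]
  70 → break 2 (new)  [load 70/105]
  65 → break 3 (new)  [load 65/105]
  55 → break 4 (new)  [load 55/105]
  35 → break 2  [load 105/105]
  30 → break 1  [load 105/105]
  30 → break 3  [load 95/105]
  30 → break 4  [load 85/105]
  20 → break 4  [load 105/105]
  20 → break 5 (new)  [load 20/105]
  15 → break 5  [load 35/105]
5 commercial breaks opened.

5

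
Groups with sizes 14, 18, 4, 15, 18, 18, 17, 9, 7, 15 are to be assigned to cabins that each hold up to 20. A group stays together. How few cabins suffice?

Total = 18 + 18 + 18 + 17 + 15 + 15 + 14 + 9 + 7 + 4 = 135.
Lower bound: ⌈135/20⌉ = 7 cabins.
A packing using 8 cabins:
  cabin 1: 18 = 18
  cabin 2: 18 = 18
  cabin 3: 18 = 18
  cabin 4: 17 = 17
  cabin 5: 15 + 4 = 19
  cabin 6: 15 = 15
  cabin 7: 14 = 14
  cabin 8: 9 + 7 = 16
No arrangement into 7 cabins stays within capacity, so 8 is optimal.

8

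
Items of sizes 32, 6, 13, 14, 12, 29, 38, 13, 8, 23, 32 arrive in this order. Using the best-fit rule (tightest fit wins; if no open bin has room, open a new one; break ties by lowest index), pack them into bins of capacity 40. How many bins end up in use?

  32 → bin 1 (new)  [load 32/40]
  6 → bin 1  [load 38/40]
  13 → bin 2 (new)  [load 13/40]
  14 → bin 2  [load 27/40]
  12 → bin 2  [load 39/40]
  29 → bin 3 (new)  [load 29/40]
  38 → bin 4 (new)  [load 38/40]
  13 → bin 5 (new)  [load 13/40]
  8 → bin 3  [load 37/40]
  23 → bin 5  [load 36/40]
  32 → bin 6 (new)  [load 32/40]
6 bins opened.

6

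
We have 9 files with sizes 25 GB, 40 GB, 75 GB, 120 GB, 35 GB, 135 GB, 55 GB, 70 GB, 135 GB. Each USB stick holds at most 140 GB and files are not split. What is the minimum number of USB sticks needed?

6

Total = 135 + 135 + 120 + 75 + 70 + 55 + 40 + 35 + 25 = 690 GB.
Lower bound: ⌈690/140⌉ = 5 USB sticks.
A packing using 6 USB sticks:
  USB stick 1: 135 = 135
  USB stick 2: 135 = 135
  USB stick 3: 120 = 120
  USB stick 4: 75 + 55 = 130
  USB stick 5: 70 + 40 + 25 = 135
  USB stick 6: 35 = 35
No arrangement into 5 USB sticks stays within capacity, so 6 is optimal.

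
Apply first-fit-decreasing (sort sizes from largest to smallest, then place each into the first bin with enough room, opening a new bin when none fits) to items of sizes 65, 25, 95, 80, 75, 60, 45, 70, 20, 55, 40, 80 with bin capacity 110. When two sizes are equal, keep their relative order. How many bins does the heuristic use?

8

Sorted descending: 95, 80, 80, 75, 70, 65, 60, 55, 45, 40, 25, 20.
  95 → bin 1 (new)  [load 95/110]
  80 → bin 2 (new)  [load 80/110]
  80 → bin 3 (new)  [load 80/110]
  75 → bin 4 (new)  [load 75/110]
  70 → bin 5 (new)  [load 70/110]
  65 → bin 6 (new)  [load 65/110]
  60 → bin 7 (new)  [load 60/110]
  55 → bin 8 (new)  [load 55/110]
  45 → bin 6  [load 110/110]
  40 → bin 5  [load 110/110]
  25 → bin 2  [load 105/110]
  20 → bin 3  [load 100/110]
8 bins opened.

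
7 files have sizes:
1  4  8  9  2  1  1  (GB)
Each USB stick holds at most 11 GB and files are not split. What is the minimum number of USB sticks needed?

3

Total = 9 + 8 + 4 + 2 + 1 + 1 + 1 = 26 GB.
Lower bound: ⌈26/11⌉ = 3 USB sticks.
A packing using 3 USB sticks:
  USB stick 1: 9 + 2 = 11
  USB stick 2: 8 + 1 + 1 + 1 = 11
  USB stick 3: 4 = 4
This matches the lower bound, so 3 is optimal.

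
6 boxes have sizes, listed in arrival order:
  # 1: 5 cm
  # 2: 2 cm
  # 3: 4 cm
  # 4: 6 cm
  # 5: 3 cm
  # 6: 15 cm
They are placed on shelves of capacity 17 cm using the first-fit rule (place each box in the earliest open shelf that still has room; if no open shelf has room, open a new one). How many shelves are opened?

3

  5 → shelf 1 (new)  [load 5/17]
  2 → shelf 1  [load 7/17]
  4 → shelf 1  [load 11/17]
  6 → shelf 1  [load 17/17]
  3 → shelf 2 (new)  [load 3/17]
  15 → shelf 3 (new)  [load 15/17]
3 shelves opened.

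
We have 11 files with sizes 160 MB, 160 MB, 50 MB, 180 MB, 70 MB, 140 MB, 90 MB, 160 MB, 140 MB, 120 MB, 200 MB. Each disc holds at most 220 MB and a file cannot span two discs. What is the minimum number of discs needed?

Total = 200 + 180 + 160 + 160 + 160 + 140 + 140 + 120 + 90 + 70 + 50 = 1470 MB.
Lower bound: ⌈1470/220⌉ = 7 discs.
Also, 8 files each exceed 110 MB, and no two of those can share a disc, so at least 8 discs are needed.
A packing using 8 discs:
  disc 1: 200 = 200
  disc 2: 180 = 180
  disc 3: 160 + 50 = 210
  disc 4: 160 = 160
  disc 5: 160 = 160
  disc 6: 140 + 70 = 210
  disc 7: 140 = 140
  disc 8: 120 + 90 = 210
This matches the lower bound, so 8 is optimal.

8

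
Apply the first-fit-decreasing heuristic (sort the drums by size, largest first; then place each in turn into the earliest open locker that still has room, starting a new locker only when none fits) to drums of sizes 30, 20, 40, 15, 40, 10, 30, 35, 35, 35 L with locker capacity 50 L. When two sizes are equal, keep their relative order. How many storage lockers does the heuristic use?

Sorted descending: 40, 40, 35, 35, 35, 30, 30, 20, 15, 10.
  40 → locker 1 (new)  [load 40/50]
  40 → locker 2 (new)  [load 40/50]
  35 → locker 3 (new)  [load 35/50]
  35 → locker 4 (new)  [load 35/50]
  35 → locker 5 (new)  [load 35/50]
  30 → locker 6 (new)  [load 30/50]
  30 → locker 7 (new)  [load 30/50]
  20 → locker 6  [load 50/50]
  15 → locker 3  [load 50/50]
  10 → locker 1  [load 50/50]
7 storage lockers opened.

7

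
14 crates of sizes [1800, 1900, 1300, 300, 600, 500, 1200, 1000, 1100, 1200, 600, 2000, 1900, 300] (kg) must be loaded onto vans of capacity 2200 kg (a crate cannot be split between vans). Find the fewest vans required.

Total = 2000 + 1900 + 1900 + 1800 + 1300 + 1200 + 1200 + 1100 + 1000 + 600 + 600 + 500 + 300 + 300 = 15700 kg.
Lower bound: ⌈15700/2200⌉ = 8 vans.
A packing using 8 vans:
  van 1: 2000 = 2000
  van 2: 1900 + 300 = 2200
  van 3: 1900 + 300 = 2200
  van 4: 1800 = 1800
  van 5: 1300 + 600 = 1900
  van 6: 1200 + 1000 = 2200
  van 7: 1200 + 600 = 1800
  van 8: 1100 + 500 = 1600
This matches the lower bound, so 8 is optimal.

8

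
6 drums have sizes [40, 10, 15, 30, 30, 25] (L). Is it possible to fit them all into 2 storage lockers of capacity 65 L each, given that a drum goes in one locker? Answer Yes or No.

Total = 150 L; ⌈150/65⌉ = 3.
At least 3 storage lockers are required, but only 2 are allowed.

No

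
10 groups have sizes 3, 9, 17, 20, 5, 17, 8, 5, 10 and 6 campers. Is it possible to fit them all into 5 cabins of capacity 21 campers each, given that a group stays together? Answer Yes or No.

Total = 100 campers; ⌈100/21⌉ = 5.
The bound of 5 does not rule out 5, but exhaustive search shows no assignment into 5 cabins of capacity 21 campers exists — the minimum is 6.

No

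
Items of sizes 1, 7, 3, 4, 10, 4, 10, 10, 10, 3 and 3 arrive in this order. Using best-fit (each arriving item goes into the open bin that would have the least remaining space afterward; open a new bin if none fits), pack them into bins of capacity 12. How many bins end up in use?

  1 → bin 1 (new)  [load 1/12]
  7 → bin 1  [load 8/12]
  3 → bin 1  [load 11/12]
  4 → bin 2 (new)  [load 4/12]
  10 → bin 3 (new)  [load 10/12]
  4 → bin 2  [load 8/12]
  10 → bin 4 (new)  [load 10/12]
  10 → bin 5 (new)  [load 10/12]
  10 → bin 6 (new)  [load 10/12]
  3 → bin 2  [load 11/12]
  3 → bin 7 (new)  [load 3/12]
7 bins opened.

7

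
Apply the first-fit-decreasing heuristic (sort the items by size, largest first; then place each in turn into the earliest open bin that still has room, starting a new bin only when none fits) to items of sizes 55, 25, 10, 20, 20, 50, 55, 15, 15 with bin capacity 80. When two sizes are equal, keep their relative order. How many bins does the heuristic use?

4

Sorted descending: 55, 55, 50, 25, 20, 20, 15, 15, 10.
  55 → bin 1 (new)  [load 55/80]
  55 → bin 2 (new)  [load 55/80]
  50 → bin 3 (new)  [load 50/80]
  25 → bin 1  [load 80/80]
  20 → bin 2  [load 75/80]
  20 → bin 3  [load 70/80]
  15 → bin 4 (new)  [load 15/80]
  15 → bin 4  [load 30/80]
  10 → bin 3  [load 80/80]
4 bins opened.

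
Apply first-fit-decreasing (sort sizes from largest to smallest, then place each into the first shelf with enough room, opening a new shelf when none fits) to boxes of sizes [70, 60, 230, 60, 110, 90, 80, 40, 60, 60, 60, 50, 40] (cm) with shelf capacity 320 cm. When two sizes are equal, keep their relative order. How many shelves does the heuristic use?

4

Sorted descending: 230, 110, 90, 80, 70, 60, 60, 60, 60, 60, 50, 40, 40.
  230 → shelf 1 (new)  [load 230/320]
  110 → shelf 2 (new)  [load 110/320]
  90 → shelf 1  [load 320/320]
  80 → shelf 2  [load 190/320]
  70 → shelf 2  [load 260/320]
  60 → shelf 2  [load 320/320]
  60 → shelf 3 (new)  [load 60/320]
  60 → shelf 3  [load 120/320]
  60 → shelf 3  [load 180/320]
  60 → shelf 3  [load 240/320]
  50 → shelf 3  [load 290/320]
  40 → shelf 4 (new)  [load 40/320]
  40 → shelf 4  [load 80/320]
4 shelves opened.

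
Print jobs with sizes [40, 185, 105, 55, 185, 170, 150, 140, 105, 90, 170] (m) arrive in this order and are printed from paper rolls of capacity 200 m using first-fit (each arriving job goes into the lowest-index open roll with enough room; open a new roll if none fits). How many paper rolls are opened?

8

  40 → roll 1 (new)  [load 40/200]
  185 → roll 2 (new)  [load 185/200]
  105 → roll 1  [load 145/200]
  55 → roll 1  [load 200/200]
  185 → roll 3 (new)  [load 185/200]
  170 → roll 4 (new)  [load 170/200]
  150 → roll 5 (new)  [load 150/200]
  140 → roll 6 (new)  [load 140/200]
  105 → roll 7 (new)  [load 105/200]
  90 → roll 7  [load 195/200]
  170 → roll 8 (new)  [load 170/200]
8 paper rolls opened.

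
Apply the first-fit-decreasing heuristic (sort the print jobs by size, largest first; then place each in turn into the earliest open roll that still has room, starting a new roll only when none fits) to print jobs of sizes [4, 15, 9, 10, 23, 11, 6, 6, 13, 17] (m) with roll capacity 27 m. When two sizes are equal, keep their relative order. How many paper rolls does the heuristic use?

Sorted descending: 23, 17, 15, 13, 11, 10, 9, 6, 6, 4.
  23 → roll 1 (new)  [load 23/27]
  17 → roll 2 (new)  [load 17/27]
  15 → roll 3 (new)  [load 15/27]
  13 → roll 4 (new)  [load 13/27]
  11 → roll 3  [load 26/27]
  10 → roll 2  [load 27/27]
  9 → roll 4  [load 22/27]
  6 → roll 5 (new)  [load 6/27]
  6 → roll 5  [load 12/27]
  4 → roll 1  [load 27/27]
5 paper rolls opened.

5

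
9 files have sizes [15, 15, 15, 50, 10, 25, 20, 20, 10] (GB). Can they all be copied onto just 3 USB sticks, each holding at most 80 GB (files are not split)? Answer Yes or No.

A valid assignment using 3 USB sticks:
  USB stick 1: 50 + 25 = 75
  USB stick 2: 20 + 20 + 15 + 15 + 10 = 80
  USB stick 3: 15 + 10 = 25
Every load is within 80 GB, so 3 USB sticks suffice.

Yes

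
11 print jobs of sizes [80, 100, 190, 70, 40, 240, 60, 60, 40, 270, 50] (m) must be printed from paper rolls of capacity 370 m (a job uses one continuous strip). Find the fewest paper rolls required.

4

Total = 270 + 240 + 190 + 100 + 80 + 70 + 60 + 60 + 50 + 40 + 40 = 1200 m.
Lower bound: ⌈1200/370⌉ = 4 paper rolls.
A packing using 4 paper rolls:
  roll 1: 270 + 100 = 370
  roll 2: 240 + 80 + 50 = 370
  roll 3: 190 + 70 + 60 + 40 = 360
  roll 4: 60 + 40 = 100
This matches the lower bound, so 4 is optimal.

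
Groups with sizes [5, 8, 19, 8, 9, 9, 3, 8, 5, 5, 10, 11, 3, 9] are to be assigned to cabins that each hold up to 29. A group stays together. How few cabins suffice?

4

Total = 19 + 11 + 10 + 9 + 9 + 9 + 8 + 8 + 8 + 5 + 5 + 5 + 3 + 3 = 112.
Lower bound: ⌈112/29⌉ = 4 cabins.
A packing using 4 cabins:
  cabin 1: 19 + 10 = 29
  cabin 2: 11 + 9 + 9 = 29
  cabin 3: 9 + 8 + 8 + 3 = 28
  cabin 4: 8 + 5 + 5 + 5 + 3 = 26
This matches the lower bound, so 4 is optimal.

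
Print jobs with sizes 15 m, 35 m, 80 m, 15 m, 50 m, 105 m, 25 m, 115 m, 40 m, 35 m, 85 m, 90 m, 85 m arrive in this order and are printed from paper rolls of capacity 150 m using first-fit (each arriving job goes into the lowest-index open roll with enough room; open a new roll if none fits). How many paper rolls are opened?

7

  15 → roll 1 (new)  [load 15/150]
  35 → roll 1  [load 50/150]
  80 → roll 1  [load 130/150]
  15 → roll 1  [load 145/150]
  50 → roll 2 (new)  [load 50/150]
  105 → roll 3 (new)  [load 105/150]
  25 → roll 2  [load 75/150]
  115 → roll 4 (new)  [load 115/150]
  40 → roll 2  [load 115/150]
  35 → roll 2  [load 150/150]
  85 → roll 5 (new)  [load 85/150]
  90 → roll 6 (new)  [load 90/150]
  85 → roll 7 (new)  [load 85/150]
7 paper rolls opened.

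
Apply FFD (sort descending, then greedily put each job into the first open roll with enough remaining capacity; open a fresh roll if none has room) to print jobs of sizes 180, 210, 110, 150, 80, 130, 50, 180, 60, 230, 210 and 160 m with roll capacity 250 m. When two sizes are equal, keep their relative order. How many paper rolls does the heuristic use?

Sorted descending: 230, 210, 210, 180, 180, 160, 150, 130, 110, 80, 60, 50.
  230 → roll 1 (new)  [load 230/250]
  210 → roll 2 (new)  [load 210/250]
  210 → roll 3 (new)  [load 210/250]
  180 → roll 4 (new)  [load 180/250]
  180 → roll 5 (new)  [load 180/250]
  160 → roll 6 (new)  [load 160/250]
  150 → roll 7 (new)  [load 150/250]
  130 → roll 8 (new)  [load 130/250]
  110 → roll 8  [load 240/250]
  80 → roll 6  [load 240/250]
  60 → roll 4  [load 240/250]
  50 → roll 5  [load 230/250]
8 paper rolls opened.

8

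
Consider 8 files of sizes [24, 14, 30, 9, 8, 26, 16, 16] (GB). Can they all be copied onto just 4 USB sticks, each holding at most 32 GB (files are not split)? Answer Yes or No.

Total = 143 GB; ⌈143/32⌉ = 5.
At least 5 USB sticks are required, but only 4 are allowed.

No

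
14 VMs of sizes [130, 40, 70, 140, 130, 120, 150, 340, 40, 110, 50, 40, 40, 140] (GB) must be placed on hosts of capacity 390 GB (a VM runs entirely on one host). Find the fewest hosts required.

Total = 340 + 150 + 140 + 140 + 130 + 130 + 120 + 110 + 70 + 50 + 40 + 40 + 40 + 40 = 1540 GB.
Lower bound: ⌈1540/390⌉ = 4 hosts.
A packing using 4 hosts:
  host 1: 340 + 50 = 390
  host 2: 150 + 140 + 40 + 40 = 370
  host 3: 140 + 130 + 120 = 390
  host 4: 130 + 110 + 70 + 40 + 40 = 390
This matches the lower bound, so 4 is optimal.

4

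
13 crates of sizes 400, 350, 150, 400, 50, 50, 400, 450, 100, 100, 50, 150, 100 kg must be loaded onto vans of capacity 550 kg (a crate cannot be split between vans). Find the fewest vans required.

Total = 450 + 400 + 400 + 400 + 350 + 150 + 150 + 100 + 100 + 100 + 50 + 50 + 50 = 2750 kg.
Lower bound: ⌈2750/550⌉ = 5 vans.
A packing using 5 vans:
  van 1: 450 + 100 = 550
  van 2: 400 + 150 = 550
  van 3: 400 + 150 = 550
  van 4: 400 + 100 + 50 = 550
  van 5: 350 + 100 + 50 + 50 = 550
This matches the lower bound, so 5 is optimal.

5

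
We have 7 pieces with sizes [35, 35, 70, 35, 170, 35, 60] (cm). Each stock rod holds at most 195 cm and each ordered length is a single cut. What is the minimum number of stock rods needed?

3

Total = 170 + 70 + 60 + 35 + 35 + 35 + 35 = 440 cm.
Lower bound: ⌈440/195⌉ = 3 stock rods.
A packing using 3 stock rods:
  stock rod 1: 170 = 170
  stock rod 2: 70 + 60 + 35 = 165
  stock rod 3: 35 + 35 + 35 = 105
This matches the lower bound, so 3 is optimal.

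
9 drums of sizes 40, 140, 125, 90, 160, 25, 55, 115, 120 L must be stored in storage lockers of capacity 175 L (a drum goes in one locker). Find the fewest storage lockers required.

Total = 160 + 140 + 125 + 120 + 115 + 90 + 55 + 40 + 25 = 870 L.
Lower bound: ⌈870/175⌉ = 5 storage lockers.
Also, 6 drums each exceed 175/2 L, and no two of those can share a locker, so at least 6 storage lockers are needed.
A packing using 6 storage lockers:
  locker 1: 160 = 160
  locker 2: 140 + 25 = 165
  locker 3: 125 + 40 = 165
  locker 4: 120 + 55 = 175
  locker 5: 115 = 115
  locker 6: 90 = 90
This matches the lower bound, so 6 is optimal.

6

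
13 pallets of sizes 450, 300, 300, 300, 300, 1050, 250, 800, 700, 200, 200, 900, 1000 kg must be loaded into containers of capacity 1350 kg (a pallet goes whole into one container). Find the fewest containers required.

Total = 1050 + 1000 + 900 + 800 + 700 + 450 + 300 + 300 + 300 + 300 + 250 + 200 + 200 = 6750 kg.
Lower bound: ⌈6750/1350⌉ = 5 containers.
A packing using 6 containers:
  container 1: 1050 + 300 = 1350
  container 2: 1000 + 300 = 1300
  container 3: 900 + 450 = 1350
  container 4: 800 + 300 + 250 = 1350
  container 5: 700 + 300 + 200 = 1200
  container 6: 200 = 200
No arrangement into 5 containers stays within capacity, so 6 is optimal.

6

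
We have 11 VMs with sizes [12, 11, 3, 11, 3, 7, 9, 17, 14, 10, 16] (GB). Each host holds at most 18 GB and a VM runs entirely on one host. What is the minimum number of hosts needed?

8

Total = 17 + 16 + 14 + 12 + 11 + 11 + 10 + 9 + 7 + 3 + 3 = 113 GB.
Lower bound: ⌈113/18⌉ = 7 hosts.
A packing using 8 hosts:
  host 1: 17 = 17
  host 2: 16 = 16
  host 3: 14 + 3 = 17
  host 4: 12 + 3 = 15
  host 5: 11 + 7 = 18
  host 6: 11 = 11
  host 7: 10 = 10
  host 8: 9 = 9
No arrangement into 7 hosts stays within capacity, so 8 is optimal.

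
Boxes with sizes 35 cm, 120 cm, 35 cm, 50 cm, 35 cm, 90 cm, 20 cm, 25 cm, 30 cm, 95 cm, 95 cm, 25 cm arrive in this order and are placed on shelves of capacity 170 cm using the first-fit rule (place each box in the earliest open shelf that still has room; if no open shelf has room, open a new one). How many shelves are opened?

  35 → shelf 1 (new)  [load 35/170]
  120 → shelf 1  [load 155/170]
  35 → shelf 2 (new)  [load 35/170]
  50 → shelf 2  [load 85/170]
  35 → shelf 2  [load 120/170]
  90 → shelf 3 (new)  [load 90/170]
  20 → shelf 2  [load 140/170]
  25 → shelf 2  [load 165/170]
  30 → shelf 3  [load 120/170]
  95 → shelf 4 (new)  [load 95/170]
  95 → shelf 5 (new)  [load 95/170]
  25 → shelf 3  [load 145/170]
5 shelves opened.

5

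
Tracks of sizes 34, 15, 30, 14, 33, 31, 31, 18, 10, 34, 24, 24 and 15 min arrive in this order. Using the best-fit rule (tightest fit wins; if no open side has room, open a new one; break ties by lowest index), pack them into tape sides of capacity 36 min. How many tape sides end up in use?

11

  34 → side 1 (new)  [load 34/36]
  15 → side 2 (new)  [load 15/36]
  30 → side 3 (new)  [load 30/36]
  14 → side 2  [load 29/36]
  33 → side 4 (new)  [load 33/36]
  31 → side 5 (new)  [load 31/36]
  31 → side 6 (new)  [load 31/36]
  18 → side 7 (new)  [load 18/36]
  10 → side 7  [load 28/36]
  34 → side 8 (new)  [load 34/36]
  24 → side 9 (new)  [load 24/36]
  24 → side 10 (new)  [load 24/36]
  15 → side 11 (new)  [load 15/36]
11 tape sides opened.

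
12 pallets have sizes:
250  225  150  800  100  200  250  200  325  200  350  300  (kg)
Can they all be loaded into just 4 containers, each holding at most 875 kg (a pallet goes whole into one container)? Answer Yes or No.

Yes

A valid assignment using 4 containers:
  container 1: 800 = 800
  container 2: 350 + 325 + 200 = 875
  container 3: 300 + 250 + 250 = 800
  container 4: 225 + 200 + 200 + 150 + 100 = 875
Every load is within 875 kg, so 4 containers suffice.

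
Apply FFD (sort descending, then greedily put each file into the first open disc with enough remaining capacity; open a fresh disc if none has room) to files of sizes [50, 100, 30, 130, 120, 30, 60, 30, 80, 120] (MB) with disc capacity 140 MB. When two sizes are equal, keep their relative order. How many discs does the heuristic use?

6

Sorted descending: 130, 120, 120, 100, 80, 60, 50, 30, 30, 30.
  130 → disc 1 (new)  [load 130/140]
  120 → disc 2 (new)  [load 120/140]
  120 → disc 3 (new)  [load 120/140]
  100 → disc 4 (new)  [load 100/140]
  80 → disc 5 (new)  [load 80/140]
  60 → disc 5  [load 140/140]
  50 → disc 6 (new)  [load 50/140]
  30 → disc 4  [load 130/140]
  30 → disc 6  [load 80/140]
  30 → disc 6  [load 110/140]
6 discs opened.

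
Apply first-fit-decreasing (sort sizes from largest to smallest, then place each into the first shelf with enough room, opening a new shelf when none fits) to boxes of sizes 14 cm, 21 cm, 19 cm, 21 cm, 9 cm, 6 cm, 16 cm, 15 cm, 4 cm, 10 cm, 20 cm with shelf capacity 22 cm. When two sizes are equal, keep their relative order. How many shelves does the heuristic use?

8

Sorted descending: 21, 21, 20, 19, 16, 15, 14, 10, 9, 6, 4.
  21 → shelf 1 (new)  [load 21/22]
  21 → shelf 2 (new)  [load 21/22]
  20 → shelf 3 (new)  [load 20/22]
  19 → shelf 4 (new)  [load 19/22]
  16 → shelf 5 (new)  [load 16/22]
  15 → shelf 6 (new)  [load 15/22]
  14 → shelf 7 (new)  [load 14/22]
  10 → shelf 8 (new)  [load 10/22]
  9 → shelf 8  [load 19/22]
  6 → shelf 5  [load 22/22]
  4 → shelf 6  [load 19/22]
8 shelves opened.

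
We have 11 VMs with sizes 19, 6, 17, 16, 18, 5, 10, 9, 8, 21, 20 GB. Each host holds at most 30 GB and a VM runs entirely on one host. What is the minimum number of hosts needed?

Total = 21 + 20 + 19 + 18 + 17 + 16 + 10 + 9 + 8 + 6 + 5 = 149 GB.
Lower bound: ⌈149/30⌉ = 5 hosts.
Also, 6 VMs each exceed 15 GB, and no two of those can share a host, so at least 6 hosts are needed.
A packing using 6 hosts:
  host 1: 21 + 9 = 30
  host 2: 20 + 10 = 30
  host 3: 19 + 8 = 27
  host 4: 18 + 6 + 5 = 29
  host 5: 17 = 17
  host 6: 16 = 16
This matches the lower bound, so 6 is optimal.

6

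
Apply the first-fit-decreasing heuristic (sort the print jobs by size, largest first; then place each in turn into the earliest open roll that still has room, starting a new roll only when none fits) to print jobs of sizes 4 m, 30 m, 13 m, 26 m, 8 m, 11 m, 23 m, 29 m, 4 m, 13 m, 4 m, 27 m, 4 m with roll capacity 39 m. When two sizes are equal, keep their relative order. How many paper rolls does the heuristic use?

6

Sorted descending: 30, 29, 27, 26, 23, 13, 13, 11, 8, 4, 4, 4, 4.
  30 → roll 1 (new)  [load 30/39]
  29 → roll 2 (new)  [load 29/39]
  27 → roll 3 (new)  [load 27/39]
  26 → roll 4 (new)  [load 26/39]
  23 → roll 5 (new)  [load 23/39]
  13 → roll 4  [load 39/39]
  13 → roll 5  [load 36/39]
  11 → roll 3  [load 38/39]
  8 → roll 1  [load 38/39]
  4 → roll 2  [load 33/39]
  4 → roll 2  [load 37/39]
  4 → roll 6 (new)  [load 4/39]
  4 → roll 6  [load 8/39]
6 paper rolls opened.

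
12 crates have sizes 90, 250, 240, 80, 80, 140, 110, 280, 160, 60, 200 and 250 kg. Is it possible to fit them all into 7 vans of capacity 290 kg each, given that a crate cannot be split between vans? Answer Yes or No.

Total = 1940 kg; ⌈1940/290⌉ = 7.
The bound of 7 does not rule out 7, but exhaustive search shows no assignment into 7 vans of capacity 290 kg exists — the minimum is 8.

No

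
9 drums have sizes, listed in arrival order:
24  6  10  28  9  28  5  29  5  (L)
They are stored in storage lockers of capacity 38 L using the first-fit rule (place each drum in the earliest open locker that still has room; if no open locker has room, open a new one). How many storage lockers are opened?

4

  24 → locker 1 (new)  [load 24/38]
  6 → locker 1  [load 30/38]
  10 → locker 2 (new)  [load 10/38]
  28 → locker 2  [load 38/38]
  9 → locker 3 (new)  [load 9/38]
  28 → locker 3  [load 37/38]
  5 → locker 1  [load 35/38]
  29 → locker 4 (new)  [load 29/38]
  5 → locker 4  [load 34/38]
4 storage lockers opened.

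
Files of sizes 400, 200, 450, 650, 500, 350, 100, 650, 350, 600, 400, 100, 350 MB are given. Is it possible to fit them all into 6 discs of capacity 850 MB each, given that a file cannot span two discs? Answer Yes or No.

No

Total = 5100 MB; ⌈5100/850⌉ = 6.
The bound of 6 does not rule out 6, but exhaustive search shows no assignment into 6 discs of capacity 850 MB exists — the minimum is 7.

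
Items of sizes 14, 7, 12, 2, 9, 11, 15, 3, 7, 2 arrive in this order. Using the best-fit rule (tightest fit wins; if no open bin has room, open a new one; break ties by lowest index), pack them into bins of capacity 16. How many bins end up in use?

  14 → bin 1 (new)  [load 14/16]
  7 → bin 2 (new)  [load 7/16]
  12 → bin 3 (new)  [load 12/16]
  2 → bin 1  [load 16/16]
  9 → bin 2  [load 16/16]
  11 → bin 4 (new)  [load 11/16]
  15 → bin 5 (new)  [load 15/16]
  3 → bin 3  [load 15/16]
  7 → bin 6 (new)  [load 7/16]
  2 → bin 4  [load 13/16]
6 bins opened.

6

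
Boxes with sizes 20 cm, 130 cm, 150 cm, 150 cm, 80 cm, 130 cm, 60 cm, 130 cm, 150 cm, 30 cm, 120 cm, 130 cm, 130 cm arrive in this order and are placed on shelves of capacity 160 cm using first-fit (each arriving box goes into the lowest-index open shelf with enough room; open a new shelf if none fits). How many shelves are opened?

10

  20 → shelf 1 (new)  [load 20/160]
  130 → shelf 1  [load 150/160]
  150 → shelf 2 (new)  [load 150/160]
  150 → shelf 3 (new)  [load 150/160]
  80 → shelf 4 (new)  [load 80/160]
  130 → shelf 5 (new)  [load 130/160]
  60 → shelf 4  [load 140/160]
  130 → shelf 6 (new)  [load 130/160]
  150 → shelf 7 (new)  [load 150/160]
  30 → shelf 5  [load 160/160]
  120 → shelf 8 (new)  [load 120/160]
  130 → shelf 9 (new)  [load 130/160]
  130 → shelf 10 (new)  [load 130/160]
10 shelves opened.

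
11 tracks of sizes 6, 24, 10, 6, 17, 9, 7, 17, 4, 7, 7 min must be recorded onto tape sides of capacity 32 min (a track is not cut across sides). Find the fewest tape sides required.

4

Total = 24 + 17 + 17 + 10 + 9 + 7 + 7 + 7 + 6 + 6 + 4 = 114 min.
Lower bound: ⌈114/32⌉ = 4 tape sides.
A packing using 4 tape sides:
  side 1: 24 + 7 = 31
  side 2: 17 + 10 + 4 = 31
  side 3: 17 + 9 + 6 = 32
  side 4: 7 + 7 + 6 = 20
This matches the lower bound, so 4 is optimal.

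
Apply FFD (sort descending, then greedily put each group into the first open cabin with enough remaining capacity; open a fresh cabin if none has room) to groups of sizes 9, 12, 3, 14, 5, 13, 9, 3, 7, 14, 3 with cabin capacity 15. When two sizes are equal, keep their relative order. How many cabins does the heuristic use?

7

Sorted descending: 14, 14, 13, 12, 9, 9, 7, 5, 3, 3, 3.
  14 → cabin 1 (new)  [load 14/15]
  14 → cabin 2 (new)  [load 14/15]
  13 → cabin 3 (new)  [load 13/15]
  12 → cabin 4 (new)  [load 12/15]
  9 → cabin 5 (new)  [load 9/15]
  9 → cabin 6 (new)  [load 9/15]
  7 → cabin 7 (new)  [load 7/15]
  5 → cabin 5  [load 14/15]
  3 → cabin 4  [load 15/15]
  3 → cabin 6  [load 12/15]
  3 → cabin 6  [load 15/15]
7 cabins opened.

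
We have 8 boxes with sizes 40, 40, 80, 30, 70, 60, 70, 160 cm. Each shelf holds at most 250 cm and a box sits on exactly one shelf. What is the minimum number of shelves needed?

3

Total = 160 + 80 + 70 + 70 + 60 + 40 + 40 + 30 = 550 cm.
Lower bound: ⌈550/250⌉ = 3 shelves.
A packing using 3 shelves:
  shelf 1: 160 + 80 = 240
  shelf 2: 70 + 70 + 60 + 40 = 240
  shelf 3: 40 + 30 = 70
This matches the lower bound, so 3 is optimal.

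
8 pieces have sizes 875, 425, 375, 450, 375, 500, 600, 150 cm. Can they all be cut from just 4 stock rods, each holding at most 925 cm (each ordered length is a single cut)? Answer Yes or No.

No

Total = 3750 cm; ⌈3750/925⌉ = 5.
At least 5 stock rods are required, but only 4 are allowed.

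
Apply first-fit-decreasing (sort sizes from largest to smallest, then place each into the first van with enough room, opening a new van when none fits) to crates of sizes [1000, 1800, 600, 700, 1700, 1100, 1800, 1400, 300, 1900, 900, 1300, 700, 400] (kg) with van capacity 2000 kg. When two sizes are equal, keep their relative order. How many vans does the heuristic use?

Sorted descending: 1900, 1800, 1800, 1700, 1400, 1300, 1100, 1000, 900, 700, 700, 600, 400, 300.
  1900 → van 1 (new)  [load 1900/2000]
  1800 → van 2 (new)  [load 1800/2000]
  1800 → van 3 (new)  [load 1800/2000]
  1700 → van 4 (new)  [load 1700/2000]
  1400 → van 5 (new)  [load 1400/2000]
  1300 → van 6 (new)  [load 1300/2000]
  1100 → van 7 (new)  [load 1100/2000]
  1000 → van 8 (new)  [load 1000/2000]
  900 → van 7  [load 2000/2000]
  700 → van 6  [load 2000/2000]
  700 → van 8  [load 1700/2000]
  600 → van 5  [load 2000/2000]
  400 → van 9 (new)  [load 400/2000]
  300 → van 4  [load 2000/2000]
9 vans opened.

9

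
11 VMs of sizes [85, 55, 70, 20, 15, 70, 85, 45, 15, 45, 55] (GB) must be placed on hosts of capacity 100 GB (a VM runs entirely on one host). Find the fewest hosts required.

Total = 85 + 85 + 70 + 70 + 55 + 55 + 45 + 45 + 20 + 15 + 15 = 560 GB.
Lower bound: ⌈560/100⌉ = 6 hosts.
A packing using 6 hosts:
  host 1: 85 + 15 = 100
  host 2: 85 + 15 = 100
  host 3: 70 + 20 = 90
  host 4: 70 = 70
  host 5: 55 + 45 = 100
  host 6: 55 + 45 = 100
This matches the lower bound, so 6 is optimal.

6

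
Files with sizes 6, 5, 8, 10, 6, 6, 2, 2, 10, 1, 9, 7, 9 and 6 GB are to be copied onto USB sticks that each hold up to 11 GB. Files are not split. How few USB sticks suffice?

10

Total = 10 + 10 + 9 + 9 + 8 + 7 + 6 + 6 + 6 + 6 + 5 + 2 + 2 + 1 = 87 GB.
Lower bound: ⌈87/11⌉ = 8 USB sticks.
Also, 10 files each exceed 11/2 GB, and no two of those can share a USB stick, so at least 10 USB sticks are needed.
A packing using 10 USB sticks:
  USB stick 1: 10 + 1 = 11
  USB stick 2: 10 = 10
  USB stick 3: 9 + 2 = 11
  USB stick 4: 9 + 2 = 11
  USB stick 5: 8 = 8
  USB stick 6: 7 = 7
  USB stick 7: 6 + 5 = 11
  USB stick 8: 6 = 6
  USB stick 9: 6 = 6
  USB stick 10: 6 = 6
This matches the lower bound, so 10 is optimal.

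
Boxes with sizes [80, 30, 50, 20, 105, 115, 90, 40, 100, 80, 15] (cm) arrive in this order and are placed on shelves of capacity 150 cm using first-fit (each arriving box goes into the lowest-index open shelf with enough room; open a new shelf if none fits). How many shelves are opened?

  80 → shelf 1 (new)  [load 80/150]
  30 → shelf 1  [load 110/150]
  50 → shelf 2 (new)  [load 50/150]
  20 → shelf 1  [load 130/150]
  105 → shelf 3 (new)  [load 105/150]
  115 → shelf 4 (new)  [load 115/150]
  90 → shelf 2  [load 140/150]
  40 → shelf 3  [load 145/150]
  100 → shelf 5 (new)  [load 100/150]
  80 → shelf 6 (new)  [load 80/150]
  15 → shelf 1  [load 145/150]
6 shelves opened.

6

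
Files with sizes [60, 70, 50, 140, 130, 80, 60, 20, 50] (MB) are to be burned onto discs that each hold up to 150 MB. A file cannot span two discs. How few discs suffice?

5

Total = 140 + 130 + 80 + 70 + 60 + 60 + 50 + 50 + 20 = 660 MB.
Lower bound: ⌈660/150⌉ = 5 discs.
A packing using 5 discs:
  disc 1: 140 = 140
  disc 2: 130 + 20 = 150
  disc 3: 80 + 70 = 150
  disc 4: 60 + 60 = 120
  disc 5: 50 + 50 = 100
This matches the lower bound, so 5 is optimal.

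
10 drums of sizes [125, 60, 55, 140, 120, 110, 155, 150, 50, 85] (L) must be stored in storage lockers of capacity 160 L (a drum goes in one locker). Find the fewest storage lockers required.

8

Total = 155 + 150 + 140 + 125 + 120 + 110 + 85 + 60 + 55 + 50 = 1050 L.
Lower bound: ⌈1050/160⌉ = 7 storage lockers.
A packing using 8 storage lockers:
  locker 1: 155 = 155
  locker 2: 150 = 150
  locker 3: 140 = 140
  locker 4: 125 = 125
  locker 5: 120 = 120
  locker 6: 110 + 50 = 160
  locker 7: 85 + 60 = 145
  locker 8: 55 = 55
No arrangement into 7 storage lockers stays within capacity, so 8 is optimal.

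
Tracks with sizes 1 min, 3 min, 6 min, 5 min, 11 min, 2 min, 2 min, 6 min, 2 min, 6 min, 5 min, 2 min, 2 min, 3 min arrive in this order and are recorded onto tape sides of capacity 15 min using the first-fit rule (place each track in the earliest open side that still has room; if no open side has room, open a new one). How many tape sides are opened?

  1 → side 1 (new)  [load 1/15]
  3 → side 1  [load 4/15]
  6 → side 1  [load 10/15]
  5 → side 1  [load 15/15]
  11 → side 2 (new)  [load 11/15]
  2 → side 2  [load 13/15]
  2 → side 2  [load 15/15]
  6 → side 3 (new)  [load 6/15]
  2 → side 3  [load 8/15]
  6 → side 3  [load 14/15]
  5 → side 4 (new)  [load 5/15]
  2 → side 4  [load 7/15]
  2 → side 4  [load 9/15]
  3 → side 4  [load 12/15]
4 tape sides opened.

4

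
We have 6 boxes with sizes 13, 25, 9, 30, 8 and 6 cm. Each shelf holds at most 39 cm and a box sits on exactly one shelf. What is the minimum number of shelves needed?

3

Total = 30 + 25 + 13 + 9 + 8 + 6 = 91 cm.
Lower bound: ⌈91/39⌉ = 3 shelves.
A packing using 3 shelves:
  shelf 1: 30 + 9 = 39
  shelf 2: 25 + 13 = 38
  shelf 3: 8 + 6 = 14
This matches the lower bound, so 3 is optimal.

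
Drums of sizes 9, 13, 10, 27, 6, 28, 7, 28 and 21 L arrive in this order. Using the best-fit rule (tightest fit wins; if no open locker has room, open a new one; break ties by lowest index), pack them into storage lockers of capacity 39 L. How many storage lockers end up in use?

5

  9 → locker 1 (new)  [load 9/39]
  13 → locker 1  [load 22/39]
  10 → locker 1  [load 32/39]
  27 → locker 2 (new)  [load 27/39]
  6 → locker 1  [load 38/39]
  28 → locker 3 (new)  [load 28/39]
  7 → locker 3  [load 35/39]
  28 → locker 4 (new)  [load 28/39]
  21 → locker 5 (new)  [load 21/39]
5 storage lockers opened.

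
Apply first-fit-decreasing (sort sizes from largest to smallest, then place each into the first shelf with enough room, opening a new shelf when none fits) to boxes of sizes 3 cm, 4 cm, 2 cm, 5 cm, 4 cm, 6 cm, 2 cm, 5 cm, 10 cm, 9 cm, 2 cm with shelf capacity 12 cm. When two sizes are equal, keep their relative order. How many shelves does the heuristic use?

5

Sorted descending: 10, 9, 6, 5, 5, 4, 4, 3, 2, 2, 2.
  10 → shelf 1 (new)  [load 10/12]
  9 → shelf 2 (new)  [load 9/12]
  6 → shelf 3 (new)  [load 6/12]
  5 → shelf 3  [load 11/12]
  5 → shelf 4 (new)  [load 5/12]
  4 → shelf 4  [load 9/12]
  4 → shelf 5 (new)  [load 4/12]
  3 → shelf 2  [load 12/12]
  2 → shelf 1  [load 12/12]
  2 → shelf 4  [load 11/12]
  2 → shelf 5  [load 6/12]
5 shelves opened.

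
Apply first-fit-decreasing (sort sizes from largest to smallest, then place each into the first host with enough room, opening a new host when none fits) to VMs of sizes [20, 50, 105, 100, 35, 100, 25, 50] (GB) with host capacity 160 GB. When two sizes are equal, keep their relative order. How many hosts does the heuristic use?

4

Sorted descending: 105, 100, 100, 50, 50, 35, 25, 20.
  105 → host 1 (new)  [load 105/160]
  100 → host 2 (new)  [load 100/160]
  100 → host 3 (new)  [load 100/160]
  50 → host 1  [load 155/160]
  50 → host 2  [load 150/160]
  35 → host 3  [load 135/160]
  25 → host 3  [load 160/160]
  20 → host 4 (new)  [load 20/160]
4 hosts opened.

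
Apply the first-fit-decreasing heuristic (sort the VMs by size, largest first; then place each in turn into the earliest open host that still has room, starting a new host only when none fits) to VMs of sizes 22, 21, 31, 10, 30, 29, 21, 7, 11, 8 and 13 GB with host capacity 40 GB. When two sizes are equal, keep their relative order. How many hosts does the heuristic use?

6

Sorted descending: 31, 30, 29, 22, 21, 21, 13, 11, 10, 8, 7.
  31 → host 1 (new)  [load 31/40]
  30 → host 2 (new)  [load 30/40]
  29 → host 3 (new)  [load 29/40]
  22 → host 4 (new)  [load 22/40]
  21 → host 5 (new)  [load 21/40]
  21 → host 6 (new)  [load 21/40]
  13 → host 4  [load 35/40]
  11 → host 3  [load 40/40]
  10 → host 2  [load 40/40]
  8 → host 1  [load 39/40]
  7 → host 5  [load 28/40]
6 hosts opened.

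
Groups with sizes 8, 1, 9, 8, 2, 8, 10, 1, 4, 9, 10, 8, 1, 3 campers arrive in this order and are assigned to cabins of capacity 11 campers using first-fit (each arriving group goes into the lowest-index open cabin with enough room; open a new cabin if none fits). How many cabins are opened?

9

  8 → cabin 1 (new)  [load 8/11]
  1 → cabin 1  [load 9/11]
  9 → cabin 2 (new)  [load 9/11]
  8 → cabin 3 (new)  [load 8/11]
  2 → cabin 1  [load 11/11]
  8 → cabin 4 (new)  [load 8/11]
  10 → cabin 5 (new)  [load 10/11]
  1 → cabin 2  [load 10/11]
  4 → cabin 6 (new)  [load 4/11]
  9 → cabin 7 (new)  [load 9/11]
  10 → cabin 8 (new)  [load 10/11]
  8 → cabin 9 (new)  [load 8/11]
  1 → cabin 2  [load 11/11]
  3 → cabin 3  [load 11/11]
9 cabins opened.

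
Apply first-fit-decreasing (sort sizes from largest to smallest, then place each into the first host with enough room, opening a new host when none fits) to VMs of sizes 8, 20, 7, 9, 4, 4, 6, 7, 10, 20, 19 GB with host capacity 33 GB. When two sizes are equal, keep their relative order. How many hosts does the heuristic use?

4

Sorted descending: 20, 20, 19, 10, 9, 8, 7, 7, 6, 4, 4.
  20 → host 1 (new)  [load 20/33]
  20 → host 2 (new)  [load 20/33]
  19 → host 3 (new)  [load 19/33]
  10 → host 1  [load 30/33]
  9 → host 2  [load 29/33]
  8 → host 3  [load 27/33]
  7 → host 4 (new)  [load 7/33]
  7 → host 4  [load 14/33]
  6 → host 3  [load 33/33]
  4 → host 2  [load 33/33]
  4 → host 4  [load 18/33]
4 hosts opened.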